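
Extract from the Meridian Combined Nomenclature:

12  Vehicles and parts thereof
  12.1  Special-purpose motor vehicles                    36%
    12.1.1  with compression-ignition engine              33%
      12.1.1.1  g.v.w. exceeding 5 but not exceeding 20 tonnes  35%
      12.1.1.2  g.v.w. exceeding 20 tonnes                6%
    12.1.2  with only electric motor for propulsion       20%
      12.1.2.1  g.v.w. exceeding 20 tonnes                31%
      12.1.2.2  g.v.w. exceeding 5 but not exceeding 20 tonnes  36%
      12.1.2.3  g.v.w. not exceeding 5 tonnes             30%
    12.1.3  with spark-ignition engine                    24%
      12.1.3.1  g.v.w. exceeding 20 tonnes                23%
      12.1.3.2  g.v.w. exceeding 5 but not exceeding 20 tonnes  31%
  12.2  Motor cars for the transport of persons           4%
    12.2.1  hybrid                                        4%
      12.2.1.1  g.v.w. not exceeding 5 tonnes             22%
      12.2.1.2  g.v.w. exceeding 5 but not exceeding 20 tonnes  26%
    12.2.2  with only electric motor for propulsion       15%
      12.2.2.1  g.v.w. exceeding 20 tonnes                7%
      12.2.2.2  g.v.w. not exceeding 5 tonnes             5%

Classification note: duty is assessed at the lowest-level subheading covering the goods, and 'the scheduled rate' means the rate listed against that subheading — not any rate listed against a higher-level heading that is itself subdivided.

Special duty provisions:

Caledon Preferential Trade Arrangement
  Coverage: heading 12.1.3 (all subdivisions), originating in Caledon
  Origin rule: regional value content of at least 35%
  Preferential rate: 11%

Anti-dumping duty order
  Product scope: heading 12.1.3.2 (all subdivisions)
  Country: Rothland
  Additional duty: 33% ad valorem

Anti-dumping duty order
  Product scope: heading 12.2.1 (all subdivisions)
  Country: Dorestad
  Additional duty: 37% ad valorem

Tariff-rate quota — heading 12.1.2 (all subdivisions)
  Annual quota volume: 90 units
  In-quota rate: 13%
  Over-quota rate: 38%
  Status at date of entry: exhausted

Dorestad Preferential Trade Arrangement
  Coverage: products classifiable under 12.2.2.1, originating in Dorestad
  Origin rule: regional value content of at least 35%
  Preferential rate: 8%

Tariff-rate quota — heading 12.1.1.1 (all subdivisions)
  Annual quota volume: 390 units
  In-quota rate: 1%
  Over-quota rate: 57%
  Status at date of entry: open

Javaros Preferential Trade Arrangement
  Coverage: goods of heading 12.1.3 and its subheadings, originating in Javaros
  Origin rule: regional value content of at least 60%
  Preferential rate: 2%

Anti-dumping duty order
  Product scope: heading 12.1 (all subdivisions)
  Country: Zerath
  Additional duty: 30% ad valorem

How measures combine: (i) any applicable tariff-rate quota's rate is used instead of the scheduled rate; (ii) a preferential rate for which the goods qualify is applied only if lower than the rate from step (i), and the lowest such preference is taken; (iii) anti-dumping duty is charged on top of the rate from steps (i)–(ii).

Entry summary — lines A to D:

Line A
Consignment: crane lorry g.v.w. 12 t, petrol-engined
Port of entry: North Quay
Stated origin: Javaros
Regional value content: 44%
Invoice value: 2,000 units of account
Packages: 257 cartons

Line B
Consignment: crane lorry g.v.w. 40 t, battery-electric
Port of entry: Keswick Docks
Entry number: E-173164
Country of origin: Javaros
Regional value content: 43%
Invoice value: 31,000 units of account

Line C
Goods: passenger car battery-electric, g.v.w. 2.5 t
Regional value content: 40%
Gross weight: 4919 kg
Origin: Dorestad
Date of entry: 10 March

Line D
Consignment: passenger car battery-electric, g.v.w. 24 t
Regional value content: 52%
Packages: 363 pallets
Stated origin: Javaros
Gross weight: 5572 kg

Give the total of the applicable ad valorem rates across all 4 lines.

81%

Line A: crane lorry → 12.1; petrol-engined → 12.1.3; g.v.w. 12 t → 12.1.3.2. Scheduled 31%. Javaros agreement on 12.1.3: RVC < 60%. → 31%.
Line B: crane lorry → 12.1; battery-electric → 12.1.2; g.v.w. 40 t → 12.1.2.1. Scheduled 31%. quota on 12.1.2 exhausted → over-quota 38%; Javaros agreement on 12.1.3: 12.1.2.1 not covered. → 38%.
Line C: passenger car → 12.2; battery-electric → 12.2.2; g.v.w. 2.5 t → 12.2.2.2. Scheduled 5%. Dorestad agreement on 12.2.2.1: 12.2.2.2 not covered. → 5%.
Line D: passenger car → 12.2; battery-electric → 12.2.2; g.v.w. 24 t → 12.2.2.1. Scheduled 7%. Javaros agreement on 12.1.3: 12.2.2.1 not covered. → 7%.
Sum: 31% + 38% + 5% + 7% = 81%.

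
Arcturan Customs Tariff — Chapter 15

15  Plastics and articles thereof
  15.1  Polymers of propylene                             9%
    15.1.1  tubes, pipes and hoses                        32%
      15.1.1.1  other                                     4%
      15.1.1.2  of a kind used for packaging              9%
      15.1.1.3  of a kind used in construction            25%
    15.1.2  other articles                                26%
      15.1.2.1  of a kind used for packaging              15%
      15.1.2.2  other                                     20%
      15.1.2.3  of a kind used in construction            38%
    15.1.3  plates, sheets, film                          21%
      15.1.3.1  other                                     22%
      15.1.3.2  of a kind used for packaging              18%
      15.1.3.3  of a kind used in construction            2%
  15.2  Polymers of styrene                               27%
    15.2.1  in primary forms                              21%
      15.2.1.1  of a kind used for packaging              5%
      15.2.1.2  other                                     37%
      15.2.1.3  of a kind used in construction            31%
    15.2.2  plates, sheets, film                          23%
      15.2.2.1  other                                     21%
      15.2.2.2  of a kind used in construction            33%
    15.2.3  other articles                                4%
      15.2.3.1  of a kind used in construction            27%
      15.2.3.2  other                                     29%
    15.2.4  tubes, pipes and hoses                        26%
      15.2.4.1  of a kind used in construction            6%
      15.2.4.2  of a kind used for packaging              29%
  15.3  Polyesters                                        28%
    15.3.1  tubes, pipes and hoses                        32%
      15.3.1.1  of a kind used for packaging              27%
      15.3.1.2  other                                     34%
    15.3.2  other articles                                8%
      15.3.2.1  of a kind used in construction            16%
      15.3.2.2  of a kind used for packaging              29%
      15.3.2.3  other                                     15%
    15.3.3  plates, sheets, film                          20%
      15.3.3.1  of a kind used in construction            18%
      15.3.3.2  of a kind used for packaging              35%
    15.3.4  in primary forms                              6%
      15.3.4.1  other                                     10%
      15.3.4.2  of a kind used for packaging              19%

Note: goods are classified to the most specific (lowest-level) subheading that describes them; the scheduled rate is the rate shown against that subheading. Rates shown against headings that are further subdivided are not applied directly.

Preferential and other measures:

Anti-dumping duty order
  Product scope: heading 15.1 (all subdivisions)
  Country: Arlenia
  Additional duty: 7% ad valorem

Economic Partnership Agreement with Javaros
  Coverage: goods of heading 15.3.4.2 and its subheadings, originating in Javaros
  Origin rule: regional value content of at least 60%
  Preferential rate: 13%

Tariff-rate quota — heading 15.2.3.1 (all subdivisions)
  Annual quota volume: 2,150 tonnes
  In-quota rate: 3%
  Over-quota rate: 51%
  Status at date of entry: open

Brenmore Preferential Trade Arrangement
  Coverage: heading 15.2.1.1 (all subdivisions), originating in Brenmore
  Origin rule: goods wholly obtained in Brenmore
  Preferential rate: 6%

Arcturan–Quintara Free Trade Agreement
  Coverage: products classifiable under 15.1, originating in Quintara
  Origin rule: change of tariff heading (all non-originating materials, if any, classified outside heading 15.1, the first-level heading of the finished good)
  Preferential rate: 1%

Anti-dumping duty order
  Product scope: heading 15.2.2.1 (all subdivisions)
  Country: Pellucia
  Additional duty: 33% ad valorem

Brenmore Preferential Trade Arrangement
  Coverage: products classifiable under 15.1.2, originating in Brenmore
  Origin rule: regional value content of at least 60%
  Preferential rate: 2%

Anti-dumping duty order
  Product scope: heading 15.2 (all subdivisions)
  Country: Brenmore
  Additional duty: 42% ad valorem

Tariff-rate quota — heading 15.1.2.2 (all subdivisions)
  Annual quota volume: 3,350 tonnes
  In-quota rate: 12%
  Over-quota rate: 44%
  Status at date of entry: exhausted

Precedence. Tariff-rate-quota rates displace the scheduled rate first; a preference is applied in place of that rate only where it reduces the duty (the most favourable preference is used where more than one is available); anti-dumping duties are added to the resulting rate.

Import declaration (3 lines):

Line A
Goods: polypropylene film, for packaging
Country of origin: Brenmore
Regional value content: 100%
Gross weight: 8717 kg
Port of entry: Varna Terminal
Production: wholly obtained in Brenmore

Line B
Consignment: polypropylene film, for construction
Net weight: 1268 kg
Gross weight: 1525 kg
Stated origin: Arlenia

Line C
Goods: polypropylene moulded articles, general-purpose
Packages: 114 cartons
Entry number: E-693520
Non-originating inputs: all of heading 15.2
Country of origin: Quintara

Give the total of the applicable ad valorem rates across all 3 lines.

28%

Line A: polypropylene → 15.1; film → 15.1.3; for packaging → 15.1.3.2. Scheduled 18%. Brenmore agreement on 15.2.1.1: 15.1.3.2 not covered; Brenmore agreement on 15.1.2: 15.1.3.2 not covered. → 18%.
Line B: polypropylene → 15.1; film → 15.1.3; for construction → 15.1.3.3. Scheduled 2%. anti-dumping (Arlenia, 15.1): +7%; total 2% + 7% = 9%. → 9%.
Line C: polypropylene → 15.1; moulded articles → 15.1.2; general-purpose → 15.1.2.2. Scheduled 20%. quota on 15.1.2.2 exhausted → over-quota 44%; Quintara agreement on 15.1: CTH met → 1% available; preferential 1%. → 1%.
Sum: 18% + 9% + 1% = 28%.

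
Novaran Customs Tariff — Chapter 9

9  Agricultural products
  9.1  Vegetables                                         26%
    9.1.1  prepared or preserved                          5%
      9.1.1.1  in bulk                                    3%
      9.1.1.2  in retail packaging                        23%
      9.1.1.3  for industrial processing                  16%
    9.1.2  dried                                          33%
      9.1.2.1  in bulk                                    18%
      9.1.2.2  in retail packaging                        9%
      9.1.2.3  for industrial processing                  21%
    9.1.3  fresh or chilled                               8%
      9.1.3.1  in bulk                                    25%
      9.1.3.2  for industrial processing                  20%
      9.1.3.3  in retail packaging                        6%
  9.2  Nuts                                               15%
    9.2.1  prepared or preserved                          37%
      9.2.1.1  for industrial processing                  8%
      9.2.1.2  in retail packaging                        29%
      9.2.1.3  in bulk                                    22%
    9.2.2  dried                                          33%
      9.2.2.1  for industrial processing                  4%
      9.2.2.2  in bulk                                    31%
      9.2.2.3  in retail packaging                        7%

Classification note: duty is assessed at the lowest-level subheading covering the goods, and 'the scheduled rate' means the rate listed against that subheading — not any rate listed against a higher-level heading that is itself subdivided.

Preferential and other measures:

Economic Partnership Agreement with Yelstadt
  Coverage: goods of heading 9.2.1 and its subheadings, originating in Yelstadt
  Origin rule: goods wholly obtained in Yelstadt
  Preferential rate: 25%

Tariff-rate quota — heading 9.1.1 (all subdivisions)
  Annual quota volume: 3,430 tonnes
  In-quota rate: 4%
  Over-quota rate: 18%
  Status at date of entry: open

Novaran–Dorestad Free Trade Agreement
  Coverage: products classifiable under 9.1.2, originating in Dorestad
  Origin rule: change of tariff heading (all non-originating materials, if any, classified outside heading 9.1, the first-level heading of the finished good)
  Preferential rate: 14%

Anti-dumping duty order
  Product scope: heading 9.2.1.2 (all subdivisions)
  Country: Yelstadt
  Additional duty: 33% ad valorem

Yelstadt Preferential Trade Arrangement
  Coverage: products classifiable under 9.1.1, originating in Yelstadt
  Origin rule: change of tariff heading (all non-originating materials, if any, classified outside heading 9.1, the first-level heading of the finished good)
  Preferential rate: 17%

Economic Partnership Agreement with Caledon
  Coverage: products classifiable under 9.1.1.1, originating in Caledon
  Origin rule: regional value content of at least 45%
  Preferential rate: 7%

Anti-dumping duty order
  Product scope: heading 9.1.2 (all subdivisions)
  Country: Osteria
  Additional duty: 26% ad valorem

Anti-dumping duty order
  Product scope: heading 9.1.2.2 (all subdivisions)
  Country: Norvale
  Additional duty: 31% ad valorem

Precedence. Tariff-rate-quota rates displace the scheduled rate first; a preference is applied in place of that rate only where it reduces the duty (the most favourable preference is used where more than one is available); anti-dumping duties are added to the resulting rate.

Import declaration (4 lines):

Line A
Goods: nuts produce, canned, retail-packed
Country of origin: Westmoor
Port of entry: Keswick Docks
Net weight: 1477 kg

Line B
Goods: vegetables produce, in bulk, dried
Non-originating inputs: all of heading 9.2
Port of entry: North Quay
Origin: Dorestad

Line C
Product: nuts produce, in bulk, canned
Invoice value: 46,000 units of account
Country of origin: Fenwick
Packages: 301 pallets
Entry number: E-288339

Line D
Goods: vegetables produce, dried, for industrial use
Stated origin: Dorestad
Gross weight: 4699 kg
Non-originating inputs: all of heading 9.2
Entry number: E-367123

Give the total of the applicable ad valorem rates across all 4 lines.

Line A: nuts → 9.2; canned → 9.2.1; retail-packed → 9.2.1.2. Scheduled 29%. No special measure applies. → 29%.
Line B: vegetables → 9.1; dried → 9.1.2; in bulk → 9.1.2.1. Scheduled 18%. Dorestad agreement on 9.1.2: CTH met → 14% available; preferential 14%. → 14%.
Line C: nuts → 9.2; canned → 9.2.1; in bulk → 9.2.1.3. Scheduled 22%. No special measure applies. → 22%.
Line D: vegetables → 9.1; dried → 9.1.2; for industrial use → 9.1.2.3. Scheduled 21%. Dorestad agreement on 9.1.2: CTH met → 14% available; preferential 14%. → 14%.
Sum: 29% + 14% + 22% + 14% = 79%.

79%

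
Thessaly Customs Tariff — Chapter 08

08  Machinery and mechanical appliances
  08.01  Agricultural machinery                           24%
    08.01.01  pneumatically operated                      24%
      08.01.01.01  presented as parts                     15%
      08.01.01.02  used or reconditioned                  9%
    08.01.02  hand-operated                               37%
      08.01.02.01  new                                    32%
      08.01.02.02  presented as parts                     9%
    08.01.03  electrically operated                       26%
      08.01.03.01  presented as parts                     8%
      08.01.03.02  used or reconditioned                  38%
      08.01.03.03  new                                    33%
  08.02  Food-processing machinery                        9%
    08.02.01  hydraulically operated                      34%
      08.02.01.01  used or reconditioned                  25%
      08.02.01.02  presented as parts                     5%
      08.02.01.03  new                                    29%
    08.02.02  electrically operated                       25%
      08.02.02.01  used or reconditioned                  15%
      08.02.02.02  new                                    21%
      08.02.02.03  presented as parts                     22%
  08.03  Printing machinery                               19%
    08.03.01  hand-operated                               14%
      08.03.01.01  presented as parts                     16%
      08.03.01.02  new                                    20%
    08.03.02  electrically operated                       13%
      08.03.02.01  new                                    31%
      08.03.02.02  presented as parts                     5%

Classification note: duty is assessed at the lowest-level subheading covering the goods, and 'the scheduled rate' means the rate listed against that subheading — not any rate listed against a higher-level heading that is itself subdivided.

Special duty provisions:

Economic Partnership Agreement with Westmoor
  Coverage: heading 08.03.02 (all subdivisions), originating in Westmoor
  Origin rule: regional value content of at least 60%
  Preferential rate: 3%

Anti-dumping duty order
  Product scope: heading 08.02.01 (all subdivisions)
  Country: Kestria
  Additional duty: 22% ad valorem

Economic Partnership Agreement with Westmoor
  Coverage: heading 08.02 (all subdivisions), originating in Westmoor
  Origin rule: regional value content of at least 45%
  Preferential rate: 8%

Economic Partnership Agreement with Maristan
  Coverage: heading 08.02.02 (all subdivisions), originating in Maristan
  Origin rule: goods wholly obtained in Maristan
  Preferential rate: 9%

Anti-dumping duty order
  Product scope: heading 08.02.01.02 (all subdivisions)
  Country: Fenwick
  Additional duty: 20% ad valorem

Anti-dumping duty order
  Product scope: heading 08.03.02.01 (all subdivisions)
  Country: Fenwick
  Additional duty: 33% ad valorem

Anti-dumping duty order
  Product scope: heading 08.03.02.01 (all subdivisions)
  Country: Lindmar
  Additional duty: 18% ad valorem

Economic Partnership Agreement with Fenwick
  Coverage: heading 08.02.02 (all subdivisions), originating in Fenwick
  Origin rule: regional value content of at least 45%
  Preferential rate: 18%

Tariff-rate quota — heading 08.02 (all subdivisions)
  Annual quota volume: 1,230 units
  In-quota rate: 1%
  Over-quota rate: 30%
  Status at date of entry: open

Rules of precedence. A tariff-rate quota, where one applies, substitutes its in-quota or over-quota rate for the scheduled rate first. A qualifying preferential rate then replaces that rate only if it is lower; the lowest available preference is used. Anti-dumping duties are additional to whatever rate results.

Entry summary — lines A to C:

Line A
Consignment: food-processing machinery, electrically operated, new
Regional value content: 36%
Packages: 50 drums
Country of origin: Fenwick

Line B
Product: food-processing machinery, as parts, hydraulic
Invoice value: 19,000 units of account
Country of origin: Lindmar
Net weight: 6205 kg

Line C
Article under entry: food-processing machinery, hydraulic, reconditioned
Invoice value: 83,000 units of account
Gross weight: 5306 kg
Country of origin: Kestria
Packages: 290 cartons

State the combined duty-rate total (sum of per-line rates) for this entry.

25%

Line A: food-processing → 08.02; electrically operated → 08.02.02; new → 08.02.02.02. Scheduled 21%. quota on 08.02 open → in-quota 1%; Fenwick agreement on 08.02.02: RVC < 45%. → 1%.
Line B: food-processing → 08.02; hydraulic → 08.02.01; as parts → 08.02.01.02. Scheduled 5%. quota on 08.02 open → in-quota 1%. → 1%.
Line C: food-processing → 08.02; hydraulic → 08.02.01; reconditioned → 08.02.01.01. Scheduled 25%. quota on 08.02 open → in-quota 1%; anti-dumping (Kestria, 08.02.01): +22%; total 1% + 22% = 23%. → 23%.
Sum: 1% + 1% + 23% = 25%.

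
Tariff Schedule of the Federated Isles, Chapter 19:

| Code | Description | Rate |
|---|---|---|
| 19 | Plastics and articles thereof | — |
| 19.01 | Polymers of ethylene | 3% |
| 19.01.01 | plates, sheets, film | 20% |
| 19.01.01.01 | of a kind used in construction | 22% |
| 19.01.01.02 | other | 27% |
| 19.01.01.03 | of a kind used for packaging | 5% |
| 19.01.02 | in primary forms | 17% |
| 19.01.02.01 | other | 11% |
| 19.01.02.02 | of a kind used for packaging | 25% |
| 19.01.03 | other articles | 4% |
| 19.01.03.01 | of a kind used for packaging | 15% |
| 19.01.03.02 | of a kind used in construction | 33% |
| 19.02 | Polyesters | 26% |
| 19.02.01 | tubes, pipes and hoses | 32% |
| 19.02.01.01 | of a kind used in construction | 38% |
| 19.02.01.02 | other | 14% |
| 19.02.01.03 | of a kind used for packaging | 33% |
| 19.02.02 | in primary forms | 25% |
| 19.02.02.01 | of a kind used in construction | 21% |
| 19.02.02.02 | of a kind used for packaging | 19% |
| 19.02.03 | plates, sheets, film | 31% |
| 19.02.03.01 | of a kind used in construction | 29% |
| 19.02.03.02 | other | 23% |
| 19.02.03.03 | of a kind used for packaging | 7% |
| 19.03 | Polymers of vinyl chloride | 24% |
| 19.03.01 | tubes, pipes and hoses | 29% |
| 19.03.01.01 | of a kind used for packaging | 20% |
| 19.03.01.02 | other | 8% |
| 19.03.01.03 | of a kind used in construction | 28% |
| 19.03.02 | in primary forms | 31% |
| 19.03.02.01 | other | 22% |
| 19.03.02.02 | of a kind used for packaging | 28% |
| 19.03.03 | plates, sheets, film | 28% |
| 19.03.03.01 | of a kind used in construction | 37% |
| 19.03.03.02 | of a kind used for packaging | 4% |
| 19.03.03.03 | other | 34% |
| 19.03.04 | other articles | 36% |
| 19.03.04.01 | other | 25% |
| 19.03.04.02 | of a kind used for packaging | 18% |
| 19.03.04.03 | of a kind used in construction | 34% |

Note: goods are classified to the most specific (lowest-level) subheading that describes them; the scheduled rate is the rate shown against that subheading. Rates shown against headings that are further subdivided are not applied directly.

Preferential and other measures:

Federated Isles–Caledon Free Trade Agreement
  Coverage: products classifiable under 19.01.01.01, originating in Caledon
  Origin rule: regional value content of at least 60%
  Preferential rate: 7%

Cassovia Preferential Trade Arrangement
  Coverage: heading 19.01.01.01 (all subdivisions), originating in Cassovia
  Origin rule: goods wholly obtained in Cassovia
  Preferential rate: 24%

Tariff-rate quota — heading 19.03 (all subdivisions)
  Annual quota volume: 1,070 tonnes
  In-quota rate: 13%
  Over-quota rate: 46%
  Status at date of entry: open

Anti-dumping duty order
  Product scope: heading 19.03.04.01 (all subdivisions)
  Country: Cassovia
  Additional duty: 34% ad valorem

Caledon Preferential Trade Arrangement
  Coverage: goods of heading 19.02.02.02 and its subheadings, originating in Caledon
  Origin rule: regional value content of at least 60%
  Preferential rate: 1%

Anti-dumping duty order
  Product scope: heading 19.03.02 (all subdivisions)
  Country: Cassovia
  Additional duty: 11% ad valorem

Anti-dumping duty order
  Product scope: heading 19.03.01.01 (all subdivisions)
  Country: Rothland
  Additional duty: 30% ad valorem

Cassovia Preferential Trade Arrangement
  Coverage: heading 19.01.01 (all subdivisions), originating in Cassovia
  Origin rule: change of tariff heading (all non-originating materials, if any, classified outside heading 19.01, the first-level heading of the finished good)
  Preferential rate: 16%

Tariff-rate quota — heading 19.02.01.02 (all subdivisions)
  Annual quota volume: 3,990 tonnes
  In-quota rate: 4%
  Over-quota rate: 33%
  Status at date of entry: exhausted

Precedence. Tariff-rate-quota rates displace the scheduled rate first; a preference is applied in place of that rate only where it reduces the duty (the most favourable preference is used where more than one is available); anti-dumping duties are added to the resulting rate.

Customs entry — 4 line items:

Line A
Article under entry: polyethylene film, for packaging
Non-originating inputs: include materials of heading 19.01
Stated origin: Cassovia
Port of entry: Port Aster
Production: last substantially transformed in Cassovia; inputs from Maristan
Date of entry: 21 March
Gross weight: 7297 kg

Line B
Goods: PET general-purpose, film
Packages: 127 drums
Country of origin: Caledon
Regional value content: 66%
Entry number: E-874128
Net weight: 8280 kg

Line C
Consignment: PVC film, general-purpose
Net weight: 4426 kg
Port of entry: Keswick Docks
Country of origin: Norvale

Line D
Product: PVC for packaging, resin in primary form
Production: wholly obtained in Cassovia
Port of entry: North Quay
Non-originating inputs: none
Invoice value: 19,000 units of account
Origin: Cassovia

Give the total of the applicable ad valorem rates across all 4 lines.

Line A: polyethylene → 19.01; film → 19.01.01; for packaging → 19.01.01.03. Scheduled 5%. Cassovia agreement on 19.01.01.01: 19.01.01.03 not covered; Cassovia agreement on 19.01.01: CTH not met. → 5%.
Line B: PET → 19.02; film → 19.02.03; general-purpose → 19.02.03.02. Scheduled 23%. Caledon agreement on 19.01.01.01: 19.02.03.02 not covered; Caledon agreement on 19.02.02.02: 19.02.03.02 not covered. → 23%.
Line C: PVC → 19.03; film → 19.03.03; general-purpose → 19.03.03.03. Scheduled 34%. quota on 19.03 open → in-quota 13%. → 13%.
Line D: PVC → 19.03; resin in primary form → 19.03.02; for packaging → 19.03.02.02. Scheduled 28%. quota on 19.03 open → in-quota 13%; Cassovia agreement on 19.01.01.01: 19.03.02.02 not covered; Cassovia agreement on 19.01.01: 19.03.02.02 not covered; anti-dumping (Cassovia, 19.03.02): +11%; total 13% + 11% = 24%. → 24%.
Sum: 5% + 23% + 13% + 24% = 65%.

65%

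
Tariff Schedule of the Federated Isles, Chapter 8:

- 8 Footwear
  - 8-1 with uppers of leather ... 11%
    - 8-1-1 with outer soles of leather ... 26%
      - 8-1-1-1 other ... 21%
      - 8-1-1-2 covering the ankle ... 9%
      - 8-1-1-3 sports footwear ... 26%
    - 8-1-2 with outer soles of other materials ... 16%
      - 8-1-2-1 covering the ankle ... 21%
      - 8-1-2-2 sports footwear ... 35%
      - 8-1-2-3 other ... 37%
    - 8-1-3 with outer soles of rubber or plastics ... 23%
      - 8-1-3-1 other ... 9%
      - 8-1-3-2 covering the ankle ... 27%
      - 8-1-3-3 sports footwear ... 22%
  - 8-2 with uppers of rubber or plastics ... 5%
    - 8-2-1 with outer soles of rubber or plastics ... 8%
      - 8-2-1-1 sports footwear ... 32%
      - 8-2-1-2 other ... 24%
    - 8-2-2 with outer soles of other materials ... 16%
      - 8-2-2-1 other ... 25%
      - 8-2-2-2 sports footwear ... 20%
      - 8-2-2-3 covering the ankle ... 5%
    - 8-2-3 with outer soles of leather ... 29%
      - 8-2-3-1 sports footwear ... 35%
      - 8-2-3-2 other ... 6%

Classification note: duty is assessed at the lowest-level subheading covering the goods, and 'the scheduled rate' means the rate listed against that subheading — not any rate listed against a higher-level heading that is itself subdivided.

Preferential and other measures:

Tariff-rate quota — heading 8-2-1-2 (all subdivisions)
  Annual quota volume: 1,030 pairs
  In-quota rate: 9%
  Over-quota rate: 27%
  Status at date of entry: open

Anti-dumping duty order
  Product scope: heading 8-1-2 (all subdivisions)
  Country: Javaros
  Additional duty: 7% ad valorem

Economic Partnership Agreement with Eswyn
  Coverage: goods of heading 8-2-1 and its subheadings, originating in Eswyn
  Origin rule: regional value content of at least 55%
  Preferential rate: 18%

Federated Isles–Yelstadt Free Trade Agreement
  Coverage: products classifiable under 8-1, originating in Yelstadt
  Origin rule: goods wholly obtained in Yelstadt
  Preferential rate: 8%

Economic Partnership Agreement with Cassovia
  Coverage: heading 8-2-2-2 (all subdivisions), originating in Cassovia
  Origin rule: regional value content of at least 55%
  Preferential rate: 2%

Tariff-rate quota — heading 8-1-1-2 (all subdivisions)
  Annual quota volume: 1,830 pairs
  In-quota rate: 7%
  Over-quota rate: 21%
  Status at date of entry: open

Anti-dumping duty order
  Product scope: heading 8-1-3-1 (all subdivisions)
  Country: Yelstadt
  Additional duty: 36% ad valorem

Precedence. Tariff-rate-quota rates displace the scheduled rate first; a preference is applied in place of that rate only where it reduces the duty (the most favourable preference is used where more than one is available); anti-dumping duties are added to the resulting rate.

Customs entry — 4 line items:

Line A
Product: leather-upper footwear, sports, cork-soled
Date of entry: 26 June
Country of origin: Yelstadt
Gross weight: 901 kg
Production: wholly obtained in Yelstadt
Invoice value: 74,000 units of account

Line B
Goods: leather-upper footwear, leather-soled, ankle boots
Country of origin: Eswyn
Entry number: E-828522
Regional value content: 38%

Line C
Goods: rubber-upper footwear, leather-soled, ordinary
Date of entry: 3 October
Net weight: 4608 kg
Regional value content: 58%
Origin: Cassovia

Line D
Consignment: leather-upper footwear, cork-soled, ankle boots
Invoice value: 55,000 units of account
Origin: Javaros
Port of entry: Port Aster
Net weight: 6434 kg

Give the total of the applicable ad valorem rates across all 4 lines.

Line A: leather-upper → 8-1; cork-soled → 8-1-2; sports → 8-1-2-2. Scheduled 35%. Yelstadt agreement on 8-1: wholly obtained → 8% available; preferential 8%. → 8%.
Line B: leather-upper → 8-1; leather-soled → 8-1-1; ankle boots → 8-1-1-2. Scheduled 9%. quota on 8-1-1-2 open → in-quota 7%; Eswyn agreement on 8-2-1: 8-1-1-2 not covered. → 7%.
Line C: rubber-upper → 8-2; leather-soled → 8-2-3; ordinary → 8-2-3-2. Scheduled 6%. Cassovia agreement on 8-2-2-2: 8-2-3-2 not covered. → 6%.
Line D: leather-upper → 8-1; cork-soled → 8-1-2; ankle boots → 8-1-2-1. Scheduled 21%. anti-dumping (Javaros, 8-1-2): +7%; total 21% + 7% = 28%. → 28%.
Sum: 8% + 7% + 6% + 28% = 49%.

49%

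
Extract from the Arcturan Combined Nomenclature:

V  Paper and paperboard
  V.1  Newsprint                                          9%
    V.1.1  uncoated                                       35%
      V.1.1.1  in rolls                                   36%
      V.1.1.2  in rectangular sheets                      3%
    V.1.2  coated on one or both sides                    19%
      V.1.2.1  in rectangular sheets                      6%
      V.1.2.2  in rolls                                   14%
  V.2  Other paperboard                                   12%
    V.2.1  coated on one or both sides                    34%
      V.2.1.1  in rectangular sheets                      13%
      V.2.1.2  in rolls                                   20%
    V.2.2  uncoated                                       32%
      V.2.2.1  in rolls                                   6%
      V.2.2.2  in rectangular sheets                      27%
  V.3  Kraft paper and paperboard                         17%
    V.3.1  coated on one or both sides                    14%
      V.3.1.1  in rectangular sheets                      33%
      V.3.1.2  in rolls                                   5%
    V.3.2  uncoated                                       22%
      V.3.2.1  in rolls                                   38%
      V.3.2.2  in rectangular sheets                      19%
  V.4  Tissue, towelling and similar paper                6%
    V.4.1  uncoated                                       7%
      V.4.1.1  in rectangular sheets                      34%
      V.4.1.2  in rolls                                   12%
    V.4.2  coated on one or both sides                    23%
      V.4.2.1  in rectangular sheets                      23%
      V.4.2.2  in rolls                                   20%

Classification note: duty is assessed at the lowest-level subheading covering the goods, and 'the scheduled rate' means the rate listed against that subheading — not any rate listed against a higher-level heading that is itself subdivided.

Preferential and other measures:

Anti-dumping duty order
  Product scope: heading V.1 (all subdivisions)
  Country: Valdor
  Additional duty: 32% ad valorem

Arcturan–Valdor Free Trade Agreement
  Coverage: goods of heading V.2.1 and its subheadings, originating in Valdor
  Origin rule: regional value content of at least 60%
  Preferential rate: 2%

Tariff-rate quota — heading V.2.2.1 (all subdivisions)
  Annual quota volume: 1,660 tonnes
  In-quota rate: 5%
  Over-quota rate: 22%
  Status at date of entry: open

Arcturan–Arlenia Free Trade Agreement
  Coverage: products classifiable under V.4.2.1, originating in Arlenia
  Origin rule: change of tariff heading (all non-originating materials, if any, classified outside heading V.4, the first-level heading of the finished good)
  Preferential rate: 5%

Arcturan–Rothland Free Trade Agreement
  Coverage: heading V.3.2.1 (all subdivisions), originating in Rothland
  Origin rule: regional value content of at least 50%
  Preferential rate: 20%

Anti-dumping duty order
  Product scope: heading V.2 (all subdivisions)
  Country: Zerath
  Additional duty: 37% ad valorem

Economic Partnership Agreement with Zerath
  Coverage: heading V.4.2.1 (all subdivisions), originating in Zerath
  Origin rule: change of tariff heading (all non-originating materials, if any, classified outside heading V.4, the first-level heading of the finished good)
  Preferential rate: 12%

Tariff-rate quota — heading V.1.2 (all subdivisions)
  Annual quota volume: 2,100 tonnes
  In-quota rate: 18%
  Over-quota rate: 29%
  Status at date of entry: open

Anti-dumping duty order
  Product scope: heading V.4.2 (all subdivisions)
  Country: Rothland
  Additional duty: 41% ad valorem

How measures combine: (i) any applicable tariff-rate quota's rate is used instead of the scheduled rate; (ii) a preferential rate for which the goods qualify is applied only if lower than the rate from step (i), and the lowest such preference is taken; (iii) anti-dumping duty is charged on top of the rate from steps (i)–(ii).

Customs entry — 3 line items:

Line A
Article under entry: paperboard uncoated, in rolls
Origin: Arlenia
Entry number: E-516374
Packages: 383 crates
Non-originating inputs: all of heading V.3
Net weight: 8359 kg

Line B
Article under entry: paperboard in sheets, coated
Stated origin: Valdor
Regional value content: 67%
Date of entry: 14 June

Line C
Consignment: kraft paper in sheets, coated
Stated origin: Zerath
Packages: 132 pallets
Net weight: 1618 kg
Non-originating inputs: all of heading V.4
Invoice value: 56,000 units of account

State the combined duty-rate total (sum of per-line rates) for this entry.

40%

Line A: paperboard → V.2; uncoated → V.2.2; in rolls → V.2.2.1. Scheduled 6%. quota on V.2.2.1 open → in-quota 5%; Arlenia agreement on V.4.2.1: V.2.2.1 not covered. → 5%.
Line B: paperboard → V.2; coated → V.2.1; in sheets → V.2.1.1. Scheduled 13%. Valdor agreement on V.2.1: RVC ≥ 60% → 2% available; preferential 2%. → 2%.
Line C: kraft paper → V.3; coated → V.3.1; in sheets → V.3.1.1. Scheduled 33%. Zerath agreement on V.4.2.1: V.3.1.1 not covered. → 33%.
Sum: 5% + 2% + 33% = 40%.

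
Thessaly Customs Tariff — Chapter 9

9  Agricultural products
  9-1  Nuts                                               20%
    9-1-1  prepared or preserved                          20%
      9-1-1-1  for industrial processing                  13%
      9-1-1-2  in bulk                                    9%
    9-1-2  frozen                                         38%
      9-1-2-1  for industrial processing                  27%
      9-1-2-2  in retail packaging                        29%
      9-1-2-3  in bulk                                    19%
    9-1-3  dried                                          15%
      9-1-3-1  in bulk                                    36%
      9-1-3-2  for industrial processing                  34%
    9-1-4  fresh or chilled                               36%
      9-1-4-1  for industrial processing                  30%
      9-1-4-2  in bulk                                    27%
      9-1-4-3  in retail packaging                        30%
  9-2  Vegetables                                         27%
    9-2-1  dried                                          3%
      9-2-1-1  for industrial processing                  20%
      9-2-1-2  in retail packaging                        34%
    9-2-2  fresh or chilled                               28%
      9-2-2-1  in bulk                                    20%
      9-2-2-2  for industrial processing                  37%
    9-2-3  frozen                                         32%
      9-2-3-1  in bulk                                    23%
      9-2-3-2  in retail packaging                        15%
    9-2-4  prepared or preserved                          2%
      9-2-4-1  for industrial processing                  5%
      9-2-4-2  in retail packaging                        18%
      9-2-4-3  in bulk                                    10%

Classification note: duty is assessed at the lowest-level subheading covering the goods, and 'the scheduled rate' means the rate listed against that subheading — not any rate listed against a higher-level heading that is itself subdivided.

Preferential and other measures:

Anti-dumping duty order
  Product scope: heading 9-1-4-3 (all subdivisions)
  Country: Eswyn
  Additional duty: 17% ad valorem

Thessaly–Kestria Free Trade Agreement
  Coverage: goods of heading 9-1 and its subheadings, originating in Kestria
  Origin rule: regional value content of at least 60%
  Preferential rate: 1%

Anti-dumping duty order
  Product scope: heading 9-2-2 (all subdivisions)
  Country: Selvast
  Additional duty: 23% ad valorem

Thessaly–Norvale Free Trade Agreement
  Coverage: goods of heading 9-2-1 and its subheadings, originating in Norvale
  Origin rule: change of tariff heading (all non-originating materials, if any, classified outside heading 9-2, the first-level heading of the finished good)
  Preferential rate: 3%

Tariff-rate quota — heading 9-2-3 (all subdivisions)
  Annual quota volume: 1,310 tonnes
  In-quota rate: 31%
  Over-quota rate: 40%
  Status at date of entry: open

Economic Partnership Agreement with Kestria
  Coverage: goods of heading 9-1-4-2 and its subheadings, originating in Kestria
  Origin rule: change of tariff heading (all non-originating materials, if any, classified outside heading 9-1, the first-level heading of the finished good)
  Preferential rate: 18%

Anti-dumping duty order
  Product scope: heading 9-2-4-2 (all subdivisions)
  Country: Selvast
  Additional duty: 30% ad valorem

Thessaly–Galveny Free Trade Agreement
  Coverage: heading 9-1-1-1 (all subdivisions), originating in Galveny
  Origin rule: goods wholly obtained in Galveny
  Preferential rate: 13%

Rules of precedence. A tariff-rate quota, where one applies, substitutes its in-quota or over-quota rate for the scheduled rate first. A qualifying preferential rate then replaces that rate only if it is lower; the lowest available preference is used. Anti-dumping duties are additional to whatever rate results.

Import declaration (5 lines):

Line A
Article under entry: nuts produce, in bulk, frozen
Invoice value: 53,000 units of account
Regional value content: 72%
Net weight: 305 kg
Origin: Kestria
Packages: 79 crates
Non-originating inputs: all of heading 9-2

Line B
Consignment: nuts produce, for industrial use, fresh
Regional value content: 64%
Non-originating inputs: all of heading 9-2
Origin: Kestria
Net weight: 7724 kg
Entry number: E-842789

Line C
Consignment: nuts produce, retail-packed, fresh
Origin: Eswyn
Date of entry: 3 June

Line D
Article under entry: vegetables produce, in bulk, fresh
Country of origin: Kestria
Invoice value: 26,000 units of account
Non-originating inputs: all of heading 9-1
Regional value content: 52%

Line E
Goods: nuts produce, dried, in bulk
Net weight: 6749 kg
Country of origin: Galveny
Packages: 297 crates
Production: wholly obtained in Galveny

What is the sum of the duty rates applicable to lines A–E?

105%

Line A: nuts → 9-1; frozen → 9-1-2; in bulk → 9-1-2-3. Scheduled 19%. Kestria agreement on 9-1: RVC ≥ 60% → 1% available; Kestria agreement on 9-1-4-2: 9-1-2-3 not covered; preferential 1%. → 1%.
Line B: nuts → 9-1; fresh → 9-1-4; for industrial use → 9-1-4-1. Scheduled 30%. Kestria agreement on 9-1: RVC ≥ 60% → 1% available; Kestria agreement on 9-1-4-2: 9-1-4-1 not covered; preferential 1%. → 1%.
Line C: nuts → 9-1; fresh → 9-1-4; retail-packed → 9-1-4-3. Scheduled 30%. anti-dumping (Eswyn, 9-1-4-3): +17%; total 30% + 17% = 47%. → 47%.
Line D: vegetables → 9-2; fresh → 9-2-2; in bulk → 9-2-2-1. Scheduled 20%. Kestria agreement on 9-1: 9-2-2-1 not covered; Kestria agreement on 9-1-4-2: 9-2-2-1 not covered. → 20%.
Line E: nuts → 9-1; dried → 9-1-3; in bulk → 9-1-3-1. Scheduled 36%. Galveny agreement on 9-1-1-1: 9-1-3-1 not covered. → 36%.
Sum: 1% + 1% + 47% + 20% + 36% = 105%.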